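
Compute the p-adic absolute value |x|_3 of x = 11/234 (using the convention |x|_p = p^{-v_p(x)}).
|11/234|_3 = 9

Step 1 — compute v_3(x) by factoring powers of 3 out of the numerator and denominator: v_3(11/234) = -2. Step 2 — apply |x|_p = p^{-v_p(x)} = 3^{2} = 9.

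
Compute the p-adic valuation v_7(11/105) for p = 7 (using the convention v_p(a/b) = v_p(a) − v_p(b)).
v_7(11/105) = -1

Factor powers of 7 from the numerator and denominator of the reduced fraction: 11 = 7^0 · 11 and 105 = 7^1 · 15. Apply v_p(a/b) = v_p(a) − v_p(b): v_7(11/105) = 0 − 1 = -1.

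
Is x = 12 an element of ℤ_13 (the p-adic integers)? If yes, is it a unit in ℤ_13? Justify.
x ∈ ℤ_13^× (unit); v_13(x) = 0

ℤ_13 = {x ∈ ℚ_13 : v_13(x) ≥ 0} and ℤ_13^× = {x ∈ ℤ_13 : v_13(x) = 0}. Here v_13(12) = v_13(num) − v_13(den) = 0; compare against these criteria.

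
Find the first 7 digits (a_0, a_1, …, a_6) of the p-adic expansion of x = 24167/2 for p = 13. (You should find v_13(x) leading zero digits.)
(a_0, …, a_6) = (0, 0, 0, 12, 6, 6, 6)

v_13(24167/2) = 3, so a_0 = ... = a_2 = 0. Factor out: x = 13^3 · u with u = 11/2 a unit in ℤ_13. Expand u iteratively via a_{v+i} = u_i mod 13, u_{i+1} = (u_i − a_{v+i})/13:
  u_0 = 11/2;  a_3 = 12;  u_1 = (u_0 − 12)/13 = -1/2
  u_1 = -1/2;  a_4 = 6;  u_2 = (u_1 − 6)/13 = -1/2
  u_2 = -1/2;  a_5 = 6;  u_3 = (u_2 − 6)/13 = -1/2
  u_3 = -1/2;  a_6 = 6;  u_4 = (u_3 − 6)/13 = -1/2
Digits: (0, 0, 0, 12, 6, 6, 6).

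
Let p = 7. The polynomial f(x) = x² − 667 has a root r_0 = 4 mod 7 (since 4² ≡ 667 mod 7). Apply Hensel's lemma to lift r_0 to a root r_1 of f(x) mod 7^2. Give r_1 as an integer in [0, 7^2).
r_1 = 18 (mod 49)

Hensel's recurrence: r_{i+1} = r_i − f(r_i)·(f′(r_i))^{-1} mod 7^{i+2}, with f′(x) = 2x. Iterate:
  r_0 = 4 (mod 7)
  r_1 = 18 (mod 49)
Final: r_1 = 18, and one checks f(r_1) ≡ 0 mod 7^2.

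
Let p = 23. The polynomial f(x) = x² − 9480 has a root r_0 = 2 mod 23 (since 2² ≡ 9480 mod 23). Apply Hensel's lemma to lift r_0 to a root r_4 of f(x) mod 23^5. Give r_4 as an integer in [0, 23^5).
r_4 = 2757403 (mod 6436343)

Hensel's recurrence: r_{i+1} = r_i − f(r_i)·(f′(r_i))^{-1} mod 23^{i+2}, with f′(x) = 2x. Iterate:
  r_0 = 2 (mod 23)
  r_1 = 255 (mod 529)
  r_2 = 7661 (mod 12167)
  r_3 = 238834 (mod 279841)
  r_4 = 2757403 (mod 6436343)
Final: r_4 = 2757403, and one checks f(r_4) ≡ 0 mod 23^5.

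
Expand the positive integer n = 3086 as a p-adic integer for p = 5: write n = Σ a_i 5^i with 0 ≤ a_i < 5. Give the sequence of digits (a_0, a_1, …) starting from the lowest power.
(a_0, a_1, …) = (1, 2, 3, 4, 4)

Repeated division by 5 gives the digits low-to-high: 3086 = 1 + 2·5^1 + 3·5^2 + 4·5^3 + 4·5^4. Digit sequence: (1, 2, 3, 4, 4).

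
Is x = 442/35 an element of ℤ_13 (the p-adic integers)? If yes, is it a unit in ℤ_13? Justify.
x ∈ ℤ_13 but not a unit; v_13(x) = 1 > 0

ℤ_13 = {x ∈ ℚ_13 : v_13(x) ≥ 0} and ℤ_13^× = {x ∈ ℤ_13 : v_13(x) = 0}. Here v_13(442/35) = v_13(num) − v_13(den) = 1; compare against these criteria.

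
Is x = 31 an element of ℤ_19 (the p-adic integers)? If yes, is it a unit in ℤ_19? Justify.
x ∈ ℤ_19^× (unit); v_19(x) = 0

ℤ_19 = {x ∈ ℚ_19 : v_19(x) ≥ 0} and ℤ_19^× = {x ∈ ℤ_19 : v_19(x) = 0}. Here v_19(31) = v_19(num) − v_19(den) = 0; compare against these criteria.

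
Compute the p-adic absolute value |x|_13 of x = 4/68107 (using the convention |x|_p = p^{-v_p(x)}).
|4/68107|_13 = 2197

Step 1 — compute v_13(x) by factoring powers of 13 out of the numerator and denominator: v_13(4/68107) = -3. Step 2 — apply |x|_p = p^{-v_p(x)} = 13^{3} = 2197.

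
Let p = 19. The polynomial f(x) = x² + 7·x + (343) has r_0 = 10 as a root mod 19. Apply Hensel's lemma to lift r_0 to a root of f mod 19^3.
r_2 = 2518 (mod 6859)

Hensel: r_{i+1} = r_i − f(r_i)·(f′(r_i))^{-1} mod 19^{i+2}, f′(x) = 2x + 7. Iterate:
  r_0 = 10 (mod 19)
  r_1 = 352 (mod 361)
  r_2 = 2518 (mod 6859)
Final: r = 2518 satisfies f(r) ≡ 0 mod 19^3.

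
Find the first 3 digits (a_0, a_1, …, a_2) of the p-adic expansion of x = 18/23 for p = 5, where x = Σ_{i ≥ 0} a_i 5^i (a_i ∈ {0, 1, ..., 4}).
(a_0, …, a_2) = (1, 3, 2)

v_5(18/23) = 0 (numerator and denominator both coprime to 5), so x ∈ ℤ_5^×. Compute digits iteratively via a_i = x_i mod 5, x_{i+1} = (x_i − a_i)/5, with x_0 = x:
  x_0 = 18/23;  a_0 = 1;  x_1 = (x_0 − 1)/5 = -1/23
  x_1 = -1/23;  a_1 = 3;  x_2 = (x_1 − 3)/5 = -14/23
  x_2 = -14/23;  a_2 = 2;  x_3 = (x_2 − 2)/5 = -12/23
Digits: (1, 3, 2).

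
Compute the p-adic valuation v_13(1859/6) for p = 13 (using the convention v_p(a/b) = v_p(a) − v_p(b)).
v_13(1859/6) = 2

Factor powers of 13 from the numerator and denominator of the reduced fraction: 1859 = 13^2 · 11 and 6 = 13^0 · 6. Apply v_p(a/b) = v_p(a) − v_p(b): v_13(1859/6) = 2 − 0 = 2.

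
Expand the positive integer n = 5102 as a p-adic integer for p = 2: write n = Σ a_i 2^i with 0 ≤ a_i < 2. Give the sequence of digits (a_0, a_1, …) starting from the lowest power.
(a_0, a_1, …) = (0, 1, 1, 1, 0, 1, 1, 1, 1, 1, 0, 0, 1)

Repeated division by 2 gives the digits low-to-high: 5102 = 1·2^1 + 1·2^2 + 1·2^3 + 1·2^5 + 1·2^6 + 1·2^7 + 1·2^8 + 1·2^9 + 1·2^12. Digit sequence: (0, 1, 1, 1, 0, 1, 1, 1, 1, 1, 0, 0, 1).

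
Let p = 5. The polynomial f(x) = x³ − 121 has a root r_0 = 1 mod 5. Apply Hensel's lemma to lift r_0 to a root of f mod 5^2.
r_1 = 16 (mod 25)

Hensel: r_{i+1} = r_i − f(r_i)/f′(r_i) mod 5^{i+2}, where f′(x) = 3x². Iterate:
  r_0 = 1 (mod 5)
  r_1 = 16 (mod 25)
Final: r = 16 with f(r) ≡ 0 mod 5^2.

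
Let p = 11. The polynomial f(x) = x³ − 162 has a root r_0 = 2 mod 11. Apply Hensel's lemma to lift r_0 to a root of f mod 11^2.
r_1 = 35 (mod 121)

Hensel: r_{i+1} = r_i − f(r_i)/f′(r_i) mod 11^{i+2}, where f′(x) = 3x². Iterate:
  r_0 = 2 (mod 11)
  r_1 = 35 (mod 121)
Final: r = 35 with f(r) ≡ 0 mod 11^2.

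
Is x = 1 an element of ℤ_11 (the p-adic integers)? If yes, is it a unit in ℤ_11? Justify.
x ∈ ℤ_11^× (unit); v_11(x) = 0

ℤ_11 = {x ∈ ℚ_11 : v_11(x) ≥ 0} and ℤ_11^× = {x ∈ ℤ_11 : v_11(x) = 0}. Here v_11(1) = v_11(num) − v_11(den) = 0; compare against these criteria.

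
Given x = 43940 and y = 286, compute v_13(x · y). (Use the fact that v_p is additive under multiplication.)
v_13(12566840) = 4

v_p(x) = 3 (factor: 43940 = 13^3 · 20); v_p(y) = 1 (factor: 286 = 13^1 · 22). Additivity: v_p(xy) = v_p(x) + v_p(y) = 3 + 1 = 4. (Direct check: xy = 12566840 = 13^4 · (440).)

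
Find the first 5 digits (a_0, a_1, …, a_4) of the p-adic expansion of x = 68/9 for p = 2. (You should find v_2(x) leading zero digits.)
(a_0, …, a_4) = (0, 0, 1, 0, 0)

v_2(68/9) = 2, so a_0 = ... = a_1 = 0. Factor out: x = 2^2 · u with u = 17/9 a unit in ℤ_2. Expand u iteratively via a_{v+i} = u_i mod 2, u_{i+1} = (u_i − a_{v+i})/2:
  u_0 = 17/9;  a_2 = 1;  u_1 = (u_0 − 1)/2 = 4/9
  u_1 = 4/9;  a_3 = 0;  u_2 = (u_1 − 0)/2 = 2/9
  u_2 = 2/9;  a_4 = 0;  u_3 = (u_2 − 0)/2 = 1/9
Digits: (0, 0, 1, 0, 0).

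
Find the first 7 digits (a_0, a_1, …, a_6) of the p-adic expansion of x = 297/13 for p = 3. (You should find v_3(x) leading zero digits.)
(a_0, …, a_6) = (0, 0, 0, 2, 1, 0, 1)

v_3(297/13) = 3, so a_0 = ... = a_2 = 0. Factor out: x = 3^3 · u with u = 11/13 a unit in ℤ_3. Expand u iteratively via a_{v+i} = u_i mod 3, u_{i+1} = (u_i − a_{v+i})/3:
  u_0 = 11/13;  a_3 = 2;  u_1 = (u_0 − 2)/3 = -5/13
  u_1 = -5/13;  a_4 = 1;  u_2 = (u_1 − 1)/3 = -6/13
  u_2 = -6/13;  a_5 = 0;  u_3 = (u_2 − 0)/3 = -2/13
  u_3 = -2/13;  a_6 = 1;  u_4 = (u_3 − 1)/3 = -5/13
Digits: (0, 0, 0, 2, 1, 0, 1).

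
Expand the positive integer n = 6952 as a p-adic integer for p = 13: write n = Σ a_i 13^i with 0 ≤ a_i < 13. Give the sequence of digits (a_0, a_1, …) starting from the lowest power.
(a_0, a_1, …) = (10, 1, 2, 3)

Repeated division by 13 gives the digits low-to-high: 6952 = 10 + 1·13^1 + 2·13^2 + 3·13^3. Digit sequence: (10, 1, 2, 3).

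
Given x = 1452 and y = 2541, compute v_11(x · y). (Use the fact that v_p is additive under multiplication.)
v_11(3689532) = 4

v_p(x) = 2 (factor: 1452 = 11^2 · 12); v_p(y) = 2 (factor: 2541 = 11^2 · 21). Additivity: v_p(xy) = v_p(x) + v_p(y) = 2 + 2 = 4. (Direct check: xy = 3689532 = 11^4 · (252).)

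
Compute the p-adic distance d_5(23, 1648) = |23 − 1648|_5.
d_5(23, 1648) = 1/125

Step 1 — x − y = 23 − 1648 = -1625. Step 2 — v_5(-1625) = 3 (factor: -1625 = −(5^3 · 13); the sign does not affect v_p). Step 3 — |x − y|_5 = 5^{-3} = 1/125.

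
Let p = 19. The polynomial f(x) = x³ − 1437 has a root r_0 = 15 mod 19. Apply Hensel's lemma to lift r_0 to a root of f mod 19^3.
r_2 = 2276 (mod 6859)

Hensel: r_{i+1} = r_i − f(r_i)/f′(r_i) mod 19^{i+2}, where f′(x) = 3x². Iterate:
  r_0 = 15 (mod 19)
  r_1 = 110 (mod 361)
  r_2 = 2276 (mod 6859)
Final: r = 2276 with f(r) ≡ 0 mod 19^3.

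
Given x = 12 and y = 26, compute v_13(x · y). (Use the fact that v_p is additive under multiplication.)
v_13(312) = 1

v_p(x) = 0 (factor: 12 = 13^0 · 12); v_p(y) = 1 (factor: 26 = 13^1 · 2). Additivity: v_p(xy) = v_p(x) + v_p(y) = 0 + 1 = 1. (Direct check: xy = 312 = 13^1 · (24).)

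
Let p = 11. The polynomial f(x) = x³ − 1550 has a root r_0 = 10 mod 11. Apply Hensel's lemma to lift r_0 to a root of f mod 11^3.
r_2 = 274 (mod 1331)

Hensel: r_{i+1} = r_i − f(r_i)/f′(r_i) mod 11^{i+2}, where f′(x) = 3x². Iterate:
  r_0 = 10 (mod 11)
  r_1 = 32 (mod 121)
  r_2 = 274 (mod 1331)
Final: r = 274 with f(r) ≡ 0 mod 11^3.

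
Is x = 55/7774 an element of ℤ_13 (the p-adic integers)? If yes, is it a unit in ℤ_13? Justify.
x ∉ ℤ_13 (v_13(x) = -2 < 0)

ℤ_13 = {x ∈ ℚ_13 : v_13(x) ≥ 0} and ℤ_13^× = {x ∈ ℤ_13 : v_13(x) = 0}. Here v_13(55/7774) = v_13(num) − v_13(den) = -2; compare against these criteria.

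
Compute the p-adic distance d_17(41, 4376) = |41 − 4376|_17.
d_17(41, 4376) = 1/289

Step 1 — x − y = 41 − 4376 = -4335. Step 2 — v_17(-4335) = 2 (factor: -4335 = −(17^2 · 15); the sign does not affect v_p). Step 3 — |x − y|_17 = 17^{-2} = 1/289.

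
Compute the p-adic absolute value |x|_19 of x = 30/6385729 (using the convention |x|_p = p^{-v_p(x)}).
|30/6385729|_19 = 130321

Step 1 — compute v_19(x) by factoring powers of 19 out of the numerator and denominator: v_19(30/6385729) = -4. Step 2 — apply |x|_p = p^{-v_p(x)} = 19^{4} = 130321.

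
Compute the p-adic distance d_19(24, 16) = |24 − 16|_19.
d_19(24, 16) = 1

Step 1 — x − y = 24 − 16 = 8. Step 2 — v_19(8) = 0 (factor: 8 = (19^0 · 8); the sign does not affect v_p). Step 3 — |x − y|_19 = 19^{0} = 1.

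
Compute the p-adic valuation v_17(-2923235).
v_17(-2923235) = 4

v_17(n) is the largest exponent k such that 17^k divides n. Factor out: -2923235 = -17^4 · 35. (Sign doesn't affect v_p.) So v_17(-2923235) = 4.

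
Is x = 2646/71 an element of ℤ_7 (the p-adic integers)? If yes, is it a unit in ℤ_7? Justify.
x ∈ ℤ_7 but not a unit; v_7(x) = 2 > 0

ℤ_7 = {x ∈ ℚ_7 : v_7(x) ≥ 0} and ℤ_7^× = {x ∈ ℤ_7 : v_7(x) = 0}. Here v_7(2646/71) = v_7(num) − v_7(den) = 2; compare against these criteria.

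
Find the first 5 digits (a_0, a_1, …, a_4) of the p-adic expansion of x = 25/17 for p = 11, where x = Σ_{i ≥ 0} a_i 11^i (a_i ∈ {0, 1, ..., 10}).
(a_0, …, a_4) = (6, 8, 7, 9, 3)

v_11(25/17) = 0 (numerator and denominator both coprime to 11), so x ∈ ℤ_11^×. Compute digits iteratively via a_i = x_i mod 11, x_{i+1} = (x_i − a_i)/11, with x_0 = x:
  x_0 = 25/17;  a_0 = 6;  x_1 = (x_0 − 6)/11 = -7/17
  x_1 = -7/17;  a_1 = 8;  x_2 = (x_1 − 8)/11 = -13/17
  x_2 = -13/17;  a_2 = 7;  x_3 = (x_2 − 7)/11 = -12/17
  x_3 = -12/17;  a_3 = 9;  x_4 = (x_3 − 9)/11 = -15/17
  x_4 = -15/17;  a_4 = 3;  x_5 = (x_4 − 3)/11 = -6/17
Digits: (6, 8, 7, 9, 3).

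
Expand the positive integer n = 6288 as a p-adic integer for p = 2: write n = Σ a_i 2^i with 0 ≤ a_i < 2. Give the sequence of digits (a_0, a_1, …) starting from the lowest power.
(a_0, a_1, …) = (0, 0, 0, 0, 1, 0, 0, 1, 0, 0, 0, 1, 1)

Repeated division by 2 gives the digits low-to-high: 6288 = 1·2^4 + 1·2^7 + 1·2^11 + 1·2^12. Digit sequence: (0, 0, 0, 0, 1, 0, 0, 1, 0, 0, 0, 1, 1).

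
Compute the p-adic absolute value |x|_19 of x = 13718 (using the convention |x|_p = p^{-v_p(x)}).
|13718|_19 = 1/6859

Step 1 — compute v_19(x) by factoring powers of 19 out of the numerator and denominator: v_19(13718) = 3. Step 2 — apply |x|_p = p^{-v_p(x)} = 19^{-3} = 1/6859.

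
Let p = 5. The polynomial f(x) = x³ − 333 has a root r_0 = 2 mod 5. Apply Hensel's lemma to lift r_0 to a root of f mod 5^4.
r_3 = 602 (mod 625)

Hensel: r_{i+1} = r_i − f(r_i)/f′(r_i) mod 5^{i+2}, where f′(x) = 3x². Iterate:
  r_0 = 2 (mod 5)
  r_1 = 2 (mod 25)
  r_2 = 102 (mod 125)
  r_3 = 602 (mod 625)
Final: r = 602 with f(r) ≡ 0 mod 5^4.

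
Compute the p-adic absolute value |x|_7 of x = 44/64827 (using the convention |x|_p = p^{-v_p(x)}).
|44/64827|_7 = 2401

Step 1 — compute v_7(x) by factoring powers of 7 out of the numerator and denominator: v_7(44/64827) = -4. Step 2 — apply |x|_p = p^{-v_p(x)} = 7^{4} = 2401.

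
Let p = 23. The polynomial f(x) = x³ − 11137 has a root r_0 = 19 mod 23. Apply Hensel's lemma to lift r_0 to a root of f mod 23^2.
r_1 = 42 (mod 529)

Hensel: r_{i+1} = r_i − f(r_i)/f′(r_i) mod 23^{i+2}, where f′(x) = 3x². Iterate:
  r_0 = 19 (mod 23)
  r_1 = 42 (mod 529)
Final: r = 42 with f(r) ≡ 0 mod 23^2.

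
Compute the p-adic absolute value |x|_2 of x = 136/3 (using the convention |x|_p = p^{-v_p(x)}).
|136/3|_2 = 1/8

Step 1 — compute v_2(x) by factoring powers of 2 out of the numerator and denominator: v_2(136/3) = 3. Step 2 — apply |x|_p = p^{-v_p(x)} = 2^{-3} = 1/8.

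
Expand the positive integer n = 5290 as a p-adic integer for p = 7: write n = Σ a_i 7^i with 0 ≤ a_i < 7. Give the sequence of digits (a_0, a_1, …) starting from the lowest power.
(a_0, a_1, …) = (5, 6, 2, 1, 2)

Repeated division by 7 gives the digits low-to-high: 5290 = 5 + 6·7^1 + 2·7^2 + 1·7^3 + 2·7^4. Digit sequence: (5, 6, 2, 1, 2).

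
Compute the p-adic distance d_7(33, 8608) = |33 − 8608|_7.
d_7(33, 8608) = 1/343

Step 1 — x − y = 33 − 8608 = -8575. Step 2 — v_7(-8575) = 3 (factor: -8575 = −(7^3 · 25); the sign does not affect v_p). Step 3 — |x − y|_7 = 7^{-3} = 1/343.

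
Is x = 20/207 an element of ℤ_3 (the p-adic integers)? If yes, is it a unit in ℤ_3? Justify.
x ∉ ℤ_3 (v_3(x) = -2 < 0)

ℤ_3 = {x ∈ ℚ_3 : v_3(x) ≥ 0} and ℤ_3^× = {x ∈ ℤ_3 : v_3(x) = 0}. Here v_3(20/207) = v_3(num) − v_3(den) = -2; compare against these criteria.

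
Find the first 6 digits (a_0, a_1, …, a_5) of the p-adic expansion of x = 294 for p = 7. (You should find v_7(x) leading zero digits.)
(a_0, …, a_5) = (0, 0, 6, 0, 0, 0)

v_7(294) = 2, so a_0 = ... = a_1 = 0. Factor out: x = 7^2 · u with u = 6 a unit in ℤ_7. Expand u iteratively via a_{v+i} = u_i mod 7, u_{i+1} = (u_i − a_{v+i})/7:
  u_0 = 6;  a_2 = 6;  u_1 = (u_0 − 6)/7 = 0
  u_1 = 0;  a_3 = 0;  u_2 = (u_1 − 0)/7 = 0
  u_2 = 0;  a_4 = 0;  u_3 = (u_2 − 0)/7 = 0
  u_3 = 0;  a_5 = 0;  u_4 = (u_3 − 0)/7 = 0
Digits: (0, 0, 6, 0, 0, 0).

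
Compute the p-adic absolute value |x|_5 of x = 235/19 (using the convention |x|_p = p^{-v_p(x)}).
|235/19|_5 = 1/5

Step 1 — compute v_5(x) by factoring powers of 5 out of the numerator and denominator: v_5(235/19) = 1. Step 2 — apply |x|_p = p^{-v_p(x)} = 5^{-1} = 1/5.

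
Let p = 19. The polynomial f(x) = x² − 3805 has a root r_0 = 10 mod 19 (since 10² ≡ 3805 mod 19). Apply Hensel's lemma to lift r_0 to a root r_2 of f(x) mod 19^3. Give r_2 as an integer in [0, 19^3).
r_2 = 6603 (mod 6859)

Hensel's recurrence: r_{i+1} = r_i − f(r_i)·(f′(r_i))^{-1} mod 19^{i+2}, with f′(x) = 2x. Iterate:
  r_0 = 10 (mod 19)
  r_1 = 105 (mod 361)
  r_2 = 6603 (mod 6859)
Final: r_2 = 6603, and one checks f(r_2) ≡ 0 mod 19^3.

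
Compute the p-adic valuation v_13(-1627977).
v_13(-1627977) = 4

v_13(n) is the largest exponent k such that 13^k divides n. Factor out: -1627977 = -13^4 · 57. (Sign doesn't affect v_p.) So v_13(-1627977) = 4.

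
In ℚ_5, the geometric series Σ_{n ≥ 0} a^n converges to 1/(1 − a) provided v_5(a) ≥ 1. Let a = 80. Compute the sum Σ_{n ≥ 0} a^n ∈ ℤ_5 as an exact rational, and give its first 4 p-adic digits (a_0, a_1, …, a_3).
Σ a^n = 1/(1 − a) = -1/79;  first 4 digits = (1, 1, 4, 2)

v_5(a) = 1 ≥ 1, so the series converges in ℤ_5 to 1/(1 − a) = 1/(1 − 80) = -1/79. Expand this rational in ℤ_5: compute digits iteratively via d_i = x_i mod 5, x_{i+1} = (x_i − d_i)/5. The first 4 digits are (1, 1, 4, 2).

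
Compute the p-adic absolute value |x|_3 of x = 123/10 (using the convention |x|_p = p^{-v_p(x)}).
|123/10|_3 = 1/3

Step 1 — compute v_3(x) by factoring powers of 3 out of the numerator and denominator: v_3(123/10) = 1. Step 2 — apply |x|_p = p^{-v_p(x)} = 3^{-1} = 1/3.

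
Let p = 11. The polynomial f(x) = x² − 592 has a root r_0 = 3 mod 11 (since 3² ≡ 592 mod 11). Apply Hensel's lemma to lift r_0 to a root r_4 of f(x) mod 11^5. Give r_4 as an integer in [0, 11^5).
r_4 = 106923 (mod 161051)

Hensel's recurrence: r_{i+1} = r_i − f(r_i)·(f′(r_i))^{-1} mod 11^{i+2}, with f′(x) = 2x. Iterate:
  r_0 = 3 (mod 11)
  r_1 = 80 (mod 121)
  r_2 = 443 (mod 1331)
  r_3 = 4436 (mod 14641)
  r_4 = 106923 (mod 161051)
Final: r_4 = 106923, and one checks f(r_4) ≡ 0 mod 11^5.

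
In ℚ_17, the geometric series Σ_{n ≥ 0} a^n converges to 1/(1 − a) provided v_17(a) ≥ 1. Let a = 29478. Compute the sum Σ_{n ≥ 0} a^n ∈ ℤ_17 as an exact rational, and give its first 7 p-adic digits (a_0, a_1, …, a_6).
Σ a^n = 1/(1 − a) = -1/29477;  first 7 digits = (1, 0, 0, 6, 0, 0, 2)

v_17(a) = 3 ≥ 1, so the series converges in ℤ_17 to 1/(1 − a) = 1/(1 − 29478) = -1/29477. Expand this rational in ℤ_17: compute digits iteratively via d_i = x_i mod 17, x_{i+1} = (x_i − d_i)/17. The first 7 digits are (1, 0, 0, 6, 0, 0, 2).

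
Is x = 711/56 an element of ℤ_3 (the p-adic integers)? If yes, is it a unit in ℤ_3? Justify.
x ∈ ℤ_3 but not a unit; v_3(x) = 2 > 0

ℤ_3 = {x ∈ ℚ_3 : v_3(x) ≥ 0} and ℤ_3^× = {x ∈ ℤ_3 : v_3(x) = 0}. Here v_3(711/56) = v_3(num) − v_3(den) = 2; compare against these criteria.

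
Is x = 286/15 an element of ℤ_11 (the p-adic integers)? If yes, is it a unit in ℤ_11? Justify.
x ∈ ℤ_11 but not a unit; v_11(x) = 1 > 0

ℤ_11 = {x ∈ ℚ_11 : v_11(x) ≥ 0} and ℤ_11^× = {x ∈ ℤ_11 : v_11(x) = 0}. Here v_11(286/15) = v_11(num) − v_11(den) = 1; compare against these criteria.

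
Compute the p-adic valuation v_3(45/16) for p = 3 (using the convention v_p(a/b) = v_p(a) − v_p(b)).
v_3(45/16) = 2

Factor powers of 3 from the numerator and denominator of the reduced fraction: 45 = 3^2 · 5 and 16 = 3^0 · 16. Apply v_p(a/b) = v_p(a) − v_p(b): v_3(45/16) = 2 − 0 = 2.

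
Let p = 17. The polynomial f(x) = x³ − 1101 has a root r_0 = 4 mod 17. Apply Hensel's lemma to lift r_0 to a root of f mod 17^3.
r_2 = 3897 (mod 4913)

Hensel: r_{i+1} = r_i − f(r_i)/f′(r_i) mod 17^{i+2}, where f′(x) = 3x². Iterate:
  r_0 = 4 (mod 17)
  r_1 = 140 (mod 289)
  r_2 = 3897 (mod 4913)
Final: r = 3897 with f(r) ≡ 0 mod 17^3.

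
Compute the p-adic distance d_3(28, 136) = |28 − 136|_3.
d_3(28, 136) = 1/27

Step 1 — x − y = 28 − 136 = -108. Step 2 — v_3(-108) = 3 (factor: -108 = −(3^3 · 4); the sign does not affect v_p). Step 3 — |x − y|_3 = 3^{-3} = 1/27.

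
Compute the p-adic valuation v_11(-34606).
v_11(-34606) = 3

v_11(n) is the largest exponent k such that 11^k divides n. Factor out: -34606 = -11^3 · 26. (Sign doesn't affect v_p.) So v_11(-34606) = 3.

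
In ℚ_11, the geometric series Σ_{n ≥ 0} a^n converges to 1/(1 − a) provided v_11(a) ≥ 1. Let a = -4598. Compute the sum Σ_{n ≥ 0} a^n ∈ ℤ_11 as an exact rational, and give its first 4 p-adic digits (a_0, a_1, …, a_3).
Σ a^n = 1/(1 − a) = 1/4599;  first 4 digits = (1, 0, 6, 7)

v_11(a) = 2 ≥ 1, so the series converges in ℤ_11 to 1/(1 − a) = 1/(1 − (-4598)) = 1/4599. Expand this rational in ℤ_11: compute digits iteratively via d_i = x_i mod 11, x_{i+1} = (x_i − d_i)/11. The first 4 digits are (1, 0, 6, 7).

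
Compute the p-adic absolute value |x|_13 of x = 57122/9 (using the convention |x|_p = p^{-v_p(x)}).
|57122/9|_13 = 1/28561

Step 1 — compute v_13(x) by factoring powers of 13 out of the numerator and denominator: v_13(57122/9) = 4. Step 2 — apply |x|_p = p^{-v_p(x)} = 13^{-4} = 1/28561.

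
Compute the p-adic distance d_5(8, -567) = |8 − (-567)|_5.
d_5(8, -567) = 1/25

Step 1 — x − y = 8 − (-567) = 575. Step 2 — v_5(575) = 2 (factor: 575 = (5^2 · 23); the sign does not affect v_p). Step 3 — |x − y|_5 = 5^{-2} = 1/25.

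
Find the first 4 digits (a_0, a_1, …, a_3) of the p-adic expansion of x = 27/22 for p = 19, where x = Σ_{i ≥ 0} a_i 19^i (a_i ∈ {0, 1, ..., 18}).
(a_0, …, a_3) = (9, 16, 0, 6)

v_19(27/22) = 0 (numerator and denominator both coprime to 19), so x ∈ ℤ_19^×. Compute digits iteratively via a_i = x_i mod 19, x_{i+1} = (x_i − a_i)/19, with x_0 = x:
  x_0 = 27/22;  a_0 = 9;  x_1 = (x_0 − 9)/19 = -9/22
  x_1 = -9/22;  a_1 = 16;  x_2 = (x_1 − 16)/19 = -19/22
  x_2 = -19/22;  a_2 = 0;  x_3 = (x_2 − 0)/19 = -1/22
  x_3 = -1/22;  a_3 = 6;  x_4 = (x_3 − 6)/19 = -7/22
Digits: (9, 16, 0, 6).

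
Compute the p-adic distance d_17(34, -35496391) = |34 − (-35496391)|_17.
d_17(34, -35496391) = 1/1419857

Step 1 — x − y = 34 − (-35496391) = 35496425. Step 2 — v_17(35496425) = 5 (factor: 35496425 = (17^5 · 25); the sign does not affect v_p). Step 3 — |x − y|_17 = 17^{-5} = 1/1419857.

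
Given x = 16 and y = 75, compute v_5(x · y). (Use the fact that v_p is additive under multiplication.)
v_5(1200) = 2

v_p(x) = 0 (factor: 16 = 5^0 · 16); v_p(y) = 2 (factor: 75 = 5^2 · 3). Additivity: v_p(xy) = v_p(x) + v_p(y) = 0 + 2 = 2. (Direct check: xy = 1200 = 5^2 · (48).)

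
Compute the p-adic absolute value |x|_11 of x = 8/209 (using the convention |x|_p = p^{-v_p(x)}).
|8/209|_11 = 11

Step 1 — compute v_11(x) by factoring powers of 11 out of the numerator and denominator: v_11(8/209) = -1. Step 2 — apply |x|_p = p^{-v_p(x)} = 11^{1} = 11.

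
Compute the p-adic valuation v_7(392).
v_7(392) = 2

v_7(n) is the largest exponent k such that 7^k divides n. Factor out: 392 = 7^2 · 8. (Sign doesn't affect v_p.) So v_7(392) = 2.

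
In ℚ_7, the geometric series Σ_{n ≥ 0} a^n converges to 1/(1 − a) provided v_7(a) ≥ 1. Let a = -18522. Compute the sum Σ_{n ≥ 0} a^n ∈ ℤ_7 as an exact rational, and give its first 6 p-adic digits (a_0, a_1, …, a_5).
Σ a^n = 1/(1 − a) = 1/18523;  first 6 digits = (1, 0, 0, 2, 6, 5)

v_7(a) = 3 ≥ 1, so the series converges in ℤ_7 to 1/(1 − a) = 1/(1 − (-18522)) = 1/18523. Expand this rational in ℤ_7: compute digits iteratively via d_i = x_i mod 7, x_{i+1} = (x_i − d_i)/7. The first 6 digits are (1, 0, 0, 2, 6, 5).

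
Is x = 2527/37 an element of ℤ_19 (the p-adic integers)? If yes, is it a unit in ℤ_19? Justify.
x ∈ ℤ_19 but not a unit; v_19(x) = 2 > 0

ℤ_19 = {x ∈ ℚ_19 : v_19(x) ≥ 0} and ℤ_19^× = {x ∈ ℤ_19 : v_19(x) = 0}. Here v_19(2527/37) = v_19(num) − v_19(den) = 2; compare against these criteria.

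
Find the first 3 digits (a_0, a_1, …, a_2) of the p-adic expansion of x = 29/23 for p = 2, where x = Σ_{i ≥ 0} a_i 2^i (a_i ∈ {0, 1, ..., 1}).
(a_0, …, a_2) = (1, 1, 0)

v_2(29/23) = 0 (numerator and denominator both coprime to 2), so x ∈ ℤ_2^×. Compute digits iteratively via a_i = x_i mod 2, x_{i+1} = (x_i − a_i)/2, with x_0 = x:
  x_0 = 29/23;  a_0 = 1;  x_1 = (x_0 − 1)/2 = 3/23
  x_1 = 3/23;  a_1 = 1;  x_2 = (x_1 − 1)/2 = -10/23
  x_2 = -10/23;  a_2 = 0;  x_3 = (x_2 − 0)/2 = -5/23
Digits: (1, 1, 0).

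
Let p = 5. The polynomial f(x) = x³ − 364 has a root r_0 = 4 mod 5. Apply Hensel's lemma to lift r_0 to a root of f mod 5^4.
r_3 = 479 (mod 625)

Hensel: r_{i+1} = r_i − f(r_i)/f′(r_i) mod 5^{i+2}, where f′(x) = 3x². Iterate:
  r_0 = 4 (mod 5)
  r_1 = 4 (mod 25)
  r_2 = 104 (mod 125)
  r_3 = 479 (mod 625)
Final: r = 479 with f(r) ≡ 0 mod 5^4.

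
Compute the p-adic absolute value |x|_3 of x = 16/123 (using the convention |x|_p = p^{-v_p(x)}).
|16/123|_3 = 3

Step 1 — compute v_3(x) by factoring powers of 3 out of the numerator and denominator: v_3(16/123) = -1. Step 2 — apply |x|_p = p^{-v_p(x)} = 3^{1} = 3.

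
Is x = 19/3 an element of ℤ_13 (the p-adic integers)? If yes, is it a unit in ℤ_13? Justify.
x ∈ ℤ_13^× (unit); v_13(x) = 0

ℤ_13 = {x ∈ ℚ_13 : v_13(x) ≥ 0} and ℤ_13^× = {x ∈ ℤ_13 : v_13(x) = 0}. Here v_13(19/3) = v_13(num) − v_13(den) = 0; compare against these criteria.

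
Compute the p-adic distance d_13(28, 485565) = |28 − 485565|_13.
d_13(28, 485565) = 1/28561

Step 1 — x − y = 28 − 485565 = -485537. Step 2 — v_13(-485537) = 4 (factor: -485537 = −(13^4 · 17); the sign does not affect v_p). Step 3 — |x − y|_13 = 13^{-4} = 1/28561.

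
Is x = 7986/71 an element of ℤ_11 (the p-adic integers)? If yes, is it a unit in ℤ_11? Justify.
x ∈ ℤ_11 but not a unit; v_11(x) = 3 > 0

ℤ_11 = {x ∈ ℚ_11 : v_11(x) ≥ 0} and ℤ_11^× = {x ∈ ℤ_11 : v_11(x) = 0}. Here v_11(7986/71) = v_11(num) − v_11(den) = 3; compare against these criteria.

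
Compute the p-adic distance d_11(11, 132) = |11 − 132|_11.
d_11(11, 132) = 1/121

Step 1 — x − y = 11 − 132 = -121. Step 2 — v_11(-121) = 2 (factor: -121 = −(11^2 · 1); the sign does not affect v_p). Step 3 — |x − y|_11 = 11^{-2} = 1/121.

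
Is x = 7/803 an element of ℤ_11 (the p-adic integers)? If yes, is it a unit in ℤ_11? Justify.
x ∉ ℤ_11 (v_11(x) = -1 < 0)

ℤ_11 = {x ∈ ℚ_11 : v_11(x) ≥ 0} and ℤ_11^× = {x ∈ ℤ_11 : v_11(x) = 0}. Here v_11(7/803) = v_11(num) − v_11(den) = -1; compare against these criteria.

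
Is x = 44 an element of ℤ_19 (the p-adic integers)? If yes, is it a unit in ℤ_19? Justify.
x ∈ ℤ_19^× (unit); v_19(x) = 0

ℤ_19 = {x ∈ ℚ_19 : v_19(x) ≥ 0} and ℤ_19^× = {x ∈ ℤ_19 : v_19(x) = 0}. Here v_19(44) = v_19(num) − v_19(den) = 0; compare against these criteria.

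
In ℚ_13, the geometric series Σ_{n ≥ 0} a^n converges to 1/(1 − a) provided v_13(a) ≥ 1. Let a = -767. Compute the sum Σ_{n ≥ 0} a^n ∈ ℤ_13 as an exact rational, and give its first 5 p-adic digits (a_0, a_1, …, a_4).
Σ a^n = 1/(1 − a) = 1/768;  first 5 digits = (1, 6, 5, 2, 0)

v_13(a) = 1 ≥ 1, so the series converges in ℤ_13 to 1/(1 − a) = 1/(1 − (-767)) = 1/768. Expand this rational in ℤ_13: compute digits iteratively via d_i = x_i mod 13, x_{i+1} = (x_i − d_i)/13. The first 5 digits are (1, 6, 5, 2, 0).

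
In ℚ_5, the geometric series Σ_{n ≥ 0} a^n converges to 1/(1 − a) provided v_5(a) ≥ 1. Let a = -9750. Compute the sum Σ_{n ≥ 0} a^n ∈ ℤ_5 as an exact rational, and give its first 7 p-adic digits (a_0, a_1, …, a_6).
Σ a^n = 1/(1 − a) = 1/9751;  first 7 digits = (1, 0, 0, 2, 4, 1, 3)

v_5(a) = 3 ≥ 1, so the series converges in ℤ_5 to 1/(1 − a) = 1/(1 − (-9750)) = 1/9751. Expand this rational in ℤ_5: compute digits iteratively via d_i = x_i mod 5, x_{i+1} = (x_i − d_i)/5. The first 7 digits are (1, 0, 0, 2, 4, 1, 3).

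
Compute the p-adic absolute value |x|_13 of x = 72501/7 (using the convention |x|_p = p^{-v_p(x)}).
|72501/7|_13 = 1/2197

Step 1 — compute v_13(x) by factoring powers of 13 out of the numerator and denominator: v_13(72501/7) = 3. Step 2 — apply |x|_p = p^{-v_p(x)} = 13^{-3} = 1/2197.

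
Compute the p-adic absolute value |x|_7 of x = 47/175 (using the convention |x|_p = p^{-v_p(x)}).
|47/175|_7 = 7

Step 1 — compute v_7(x) by factoring powers of 7 out of the numerator and denominator: v_7(47/175) = -1. Step 2 — apply |x|_p = p^{-v_p(x)} = 7^{1} = 7.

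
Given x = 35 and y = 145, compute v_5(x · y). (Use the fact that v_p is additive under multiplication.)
v_5(5075) = 2

v_p(x) = 1 (factor: 35 = 5^1 · 7); v_p(y) = 1 (factor: 145 = 5^1 · 29). Additivity: v_p(xy) = v_p(x) + v_p(y) = 1 + 1 = 2. (Direct check: xy = 5075 = 5^2 · (203).)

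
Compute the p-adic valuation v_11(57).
v_11(57) = 0

v_11(n) is the largest exponent k such that 11^k divides n. Factor out: 57 = 11^0 · 57. (Sign doesn't affect v_p.) So v_11(57) = 0.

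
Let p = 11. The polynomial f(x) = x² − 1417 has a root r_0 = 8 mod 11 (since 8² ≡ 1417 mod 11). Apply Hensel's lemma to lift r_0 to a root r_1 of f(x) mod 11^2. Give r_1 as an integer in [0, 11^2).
r_1 = 85 (mod 121)

Hensel's recurrence: r_{i+1} = r_i − f(r_i)·(f′(r_i))^{-1} mod 11^{i+2}, with f′(x) = 2x. Iterate:
  r_0 = 8 (mod 11)
  r_1 = 85 (mod 121)
Final: r_1 = 85, and one checks f(r_1) ≡ 0 mod 11^2.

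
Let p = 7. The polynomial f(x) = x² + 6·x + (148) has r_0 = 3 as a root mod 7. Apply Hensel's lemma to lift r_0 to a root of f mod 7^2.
r_1 = 17 (mod 49)

Hensel: r_{i+1} = r_i − f(r_i)·(f′(r_i))^{-1} mod 7^{i+2}, f′(x) = 2x + 6. Iterate:
  r_0 = 3 (mod 7)
  r_1 = 17 (mod 49)
Final: r = 17 satisfies f(r) ≡ 0 mod 7^2.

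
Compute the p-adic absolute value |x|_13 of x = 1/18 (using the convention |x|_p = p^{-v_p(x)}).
|1/18|_13 = 1

Step 1 — compute v_13(x) by factoring powers of 13 out of the numerator and denominator: v_13(1/18) = 0. Step 2 — apply |x|_p = p^{-v_p(x)} = 13^{0} = 1.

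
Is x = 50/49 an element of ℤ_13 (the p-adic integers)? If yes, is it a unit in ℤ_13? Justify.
x ∈ ℤ_13^× (unit); v_13(x) = 0

ℤ_13 = {x ∈ ℚ_13 : v_13(x) ≥ 0} and ℤ_13^× = {x ∈ ℤ_13 : v_13(x) = 0}. Here v_13(50/49) = v_13(num) − v_13(den) = 0; compare against these criteria.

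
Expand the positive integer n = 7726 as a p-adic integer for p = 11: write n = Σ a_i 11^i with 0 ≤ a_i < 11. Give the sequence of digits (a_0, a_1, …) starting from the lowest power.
(a_0, a_1, …) = (4, 9, 8, 5)

Repeated division by 11 gives the digits low-to-high: 7726 = 4 + 9·11^1 + 8·11^2 + 5·11^3. Digit sequence: (4, 9, 8, 5).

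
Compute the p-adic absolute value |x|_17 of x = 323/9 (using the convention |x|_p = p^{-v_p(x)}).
|323/9|_17 = 1/17

Step 1 — compute v_17(x) by factoring powers of 17 out of the numerator and denominator: v_17(323/9) = 1. Step 2 — apply |x|_p = p^{-v_p(x)} = 17^{-1} = 1/17.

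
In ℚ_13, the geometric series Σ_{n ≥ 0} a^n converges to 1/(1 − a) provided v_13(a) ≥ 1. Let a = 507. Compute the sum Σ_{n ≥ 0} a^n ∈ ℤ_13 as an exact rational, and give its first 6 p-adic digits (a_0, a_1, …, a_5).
Σ a^n = 1/(1 − a) = -1/506;  first 6 digits = (1, 0, 3, 0, 9, 0)

v_13(a) = 2 ≥ 1, so the series converges in ℤ_13 to 1/(1 − a) = 1/(1 − 507) = -1/506. Expand this rational in ℤ_13: compute digits iteratively via d_i = x_i mod 13, x_{i+1} = (x_i − d_i)/13. The first 6 digits are (1, 0, 3, 0, 9, 0).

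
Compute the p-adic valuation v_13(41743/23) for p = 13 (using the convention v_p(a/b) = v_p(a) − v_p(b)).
v_13(41743/23) = 3

Factor powers of 13 from the numerator and denominator of the reduced fraction: 41743 = 13^3 · 19 and 23 = 13^0 · 23. Apply v_p(a/b) = v_p(a) − v_p(b): v_13(41743/23) = 3 − 0 = 3.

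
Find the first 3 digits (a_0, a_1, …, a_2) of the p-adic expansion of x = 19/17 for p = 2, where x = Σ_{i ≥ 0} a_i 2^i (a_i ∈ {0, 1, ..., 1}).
(a_0, …, a_2) = (1, 1, 0)

v_2(19/17) = 0 (numerator and denominator both coprime to 2), so x ∈ ℤ_2^×. Compute digits iteratively via a_i = x_i mod 2, x_{i+1} = (x_i − a_i)/2, with x_0 = x:
  x_0 = 19/17;  a_0 = 1;  x_1 = (x_0 − 1)/2 = 1/17
  x_1 = 1/17;  a_1 = 1;  x_2 = (x_1 − 1)/2 = -8/17
  x_2 = -8/17;  a_2 = 0;  x_3 = (x_2 − 0)/2 = -4/17
Digits: (1, 1, 0).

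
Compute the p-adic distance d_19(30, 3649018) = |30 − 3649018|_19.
d_19(30, 3649018) = 1/130321

Step 1 — x − y = 30 − 3649018 = -3648988. Step 2 — v_19(-3648988) = 4 (factor: -3648988 = −(19^4 · 28); the sign does not affect v_p). Step 3 — |x − y|_19 = 19^{-4} = 1/130321.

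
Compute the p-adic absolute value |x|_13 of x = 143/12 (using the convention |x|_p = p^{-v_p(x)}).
|143/12|_13 = 1/13

Step 1 — compute v_13(x) by factoring powers of 13 out of the numerator and denominator: v_13(143/12) = 1. Step 2 — apply |x|_p = p^{-v_p(x)} = 13^{-1} = 1/13.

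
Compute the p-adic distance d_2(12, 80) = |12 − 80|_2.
d_2(12, 80) = 1/4

Step 1 — x − y = 12 − 80 = -68. Step 2 — v_2(-68) = 2 (factor: -68 = −(2^2 · 17); the sign does not affect v_p). Step 3 — |x − y|_2 = 2^{-2} = 1/4.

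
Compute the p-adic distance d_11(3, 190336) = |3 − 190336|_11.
d_11(3, 190336) = 1/14641

Step 1 — x − y = 3 − 190336 = -190333. Step 2 — v_11(-190333) = 4 (factor: -190333 = −(11^4 · 13); the sign does not affect v_p). Step 3 — |x − y|_11 = 11^{-4} = 1/14641.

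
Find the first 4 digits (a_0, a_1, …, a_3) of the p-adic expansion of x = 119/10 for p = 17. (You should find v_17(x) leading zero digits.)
(a_0, …, a_3) = (0, 16, 11, 1)

v_17(119/10) = 1, so a_0 = ... = a_0 = 0. Factor out: x = 17^1 · u with u = 7/10 a unit in ℤ_17. Expand u iteratively via a_{v+i} = u_i mod 17, u_{i+1} = (u_i − a_{v+i})/17:
  u_0 = 7/10;  a_1 = 16;  u_1 = (u_0 − 16)/17 = -9/10
  u_1 = -9/10;  a_2 = 11;  u_2 = (u_1 − 11)/17 = -7/10
  u_2 = -7/10;  a_3 = 1;  u_3 = (u_2 − 1)/17 = -1/10
Digits: (0, 16, 11, 1).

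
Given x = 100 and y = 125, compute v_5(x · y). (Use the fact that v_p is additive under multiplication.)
v_5(12500) = 5

v_p(x) = 2 (factor: 100 = 5^2 · 4); v_p(y) = 3 (factor: 125 = 5^3 · 1). Additivity: v_p(xy) = v_p(x) + v_p(y) = 2 + 3 = 5. (Direct check: xy = 12500 = 5^5 · (4).)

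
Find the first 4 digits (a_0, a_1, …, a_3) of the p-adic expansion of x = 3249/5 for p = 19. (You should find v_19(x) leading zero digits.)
(a_0, …, a_3) = (0, 0, 17, 3)

v_19(3249/5) = 2, so a_0 = ... = a_1 = 0. Factor out: x = 19^2 · u with u = 9/5 a unit in ℤ_19. Expand u iteratively via a_{v+i} = u_i mod 19, u_{i+1} = (u_i − a_{v+i})/19:
  u_0 = 9/5;  a_2 = 17;  u_1 = (u_0 − 17)/19 = -4/5
  u_1 = -4/5;  a_3 = 3;  u_2 = (u_1 − 3)/19 = -1/5
Digits: (0, 0, 17, 3).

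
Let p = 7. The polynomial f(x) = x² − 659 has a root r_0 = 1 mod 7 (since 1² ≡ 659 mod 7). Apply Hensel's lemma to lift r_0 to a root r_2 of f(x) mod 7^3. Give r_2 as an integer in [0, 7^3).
r_2 = 232 (mod 343)

Hensel's recurrence: r_{i+1} = r_i − f(r_i)·(f′(r_i))^{-1} mod 7^{i+2}, with f′(x) = 2x. Iterate:
  r_0 = 1 (mod 7)
  r_1 = 36 (mod 49)
  r_2 = 232 (mod 343)
Final: r_2 = 232, and one checks f(r_2) ≡ 0 mod 7^3.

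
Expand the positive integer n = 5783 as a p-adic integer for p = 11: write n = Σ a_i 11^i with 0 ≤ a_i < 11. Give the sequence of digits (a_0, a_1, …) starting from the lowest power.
(a_0, a_1, …) = (8, 8, 3, 4)

Repeated division by 11 gives the digits low-to-high: 5783 = 8 + 8·11^1 + 3·11^2 + 4·11^3. Digit sequence: (8, 8, 3, 4).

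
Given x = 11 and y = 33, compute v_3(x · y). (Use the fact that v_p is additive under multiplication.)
v_3(363) = 1

v_p(x) = 0 (factor: 11 = 3^0 · 11); v_p(y) = 1 (factor: 33 = 3^1 · 11). Additivity: v_p(xy) = v_p(x) + v_p(y) = 0 + 1 = 1. (Direct check: xy = 363 = 3^1 · (121).)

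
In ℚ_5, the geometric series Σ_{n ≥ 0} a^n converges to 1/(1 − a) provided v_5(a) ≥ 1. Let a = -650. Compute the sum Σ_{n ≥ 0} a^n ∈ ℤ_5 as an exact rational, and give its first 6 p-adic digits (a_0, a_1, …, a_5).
Σ a^n = 1/(1 − a) = 1/651;  first 6 digits = (1, 0, 4, 4, 4, 4)

v_5(a) = 2 ≥ 1, so the series converges in ℤ_5 to 1/(1 − a) = 1/(1 − (-650)) = 1/651. Expand this rational in ℤ_5: compute digits iteratively via d_i = x_i mod 5, x_{i+1} = (x_i − d_i)/5. The first 6 digits are (1, 0, 4, 4, 4, 4).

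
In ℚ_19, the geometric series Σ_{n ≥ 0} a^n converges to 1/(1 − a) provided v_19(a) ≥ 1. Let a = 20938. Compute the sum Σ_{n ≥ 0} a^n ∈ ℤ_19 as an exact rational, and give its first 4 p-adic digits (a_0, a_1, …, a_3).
Σ a^n = 1/(1 − a) = -1/20937;  first 4 digits = (1, 0, 1, 3)

v_19(a) = 2 ≥ 1, so the series converges in ℤ_19 to 1/(1 − a) = 1/(1 − 20938) = -1/20937. Expand this rational in ℤ_19: compute digits iteratively via d_i = x_i mod 19, x_{i+1} = (x_i − d_i)/19. The first 4 digits are (1, 0, 1, 3).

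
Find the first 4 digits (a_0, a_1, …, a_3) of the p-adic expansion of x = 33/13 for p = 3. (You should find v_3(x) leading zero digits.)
(a_0, …, a_3) = (0, 2, 1, 0)

v_3(33/13) = 1, so a_0 = ... = a_0 = 0. Factor out: x = 3^1 · u with u = 11/13 a unit in ℤ_3. Expand u iteratively via a_{v+i} = u_i mod 3, u_{i+1} = (u_i − a_{v+i})/3:
  u_0 = 11/13;  a_1 = 2;  u_1 = (u_0 − 2)/3 = -5/13
  u_1 = -5/13;  a_2 = 1;  u_2 = (u_1 − 1)/3 = -6/13
  u_2 = -6/13;  a_3 = 0;  u_3 = (u_2 − 0)/3 = -2/13
Digits: (0, 2, 1, 0).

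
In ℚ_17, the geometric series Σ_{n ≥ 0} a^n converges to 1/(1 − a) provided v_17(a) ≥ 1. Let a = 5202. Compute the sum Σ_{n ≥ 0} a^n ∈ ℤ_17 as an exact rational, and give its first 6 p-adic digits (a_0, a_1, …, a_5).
Σ a^n = 1/(1 − a) = -1/5201;  first 6 digits = (1, 0, 1, 1, 1, 2)

v_17(a) = 2 ≥ 1, so the series converges in ℤ_17 to 1/(1 − a) = 1/(1 − 5202) = -1/5201. Expand this rational in ℤ_17: compute digits iteratively via d_i = x_i mod 17, x_{i+1} = (x_i − d_i)/17. The first 6 digits are (1, 0, 1, 1, 1, 2).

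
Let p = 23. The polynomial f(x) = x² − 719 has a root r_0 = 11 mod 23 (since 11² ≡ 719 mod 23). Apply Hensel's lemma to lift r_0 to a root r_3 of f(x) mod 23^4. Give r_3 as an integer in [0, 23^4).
r_3 = 258094 (mod 279841)

Hensel's recurrence: r_{i+1} = r_i − f(r_i)·(f′(r_i))^{-1} mod 23^{i+2}, with f′(x) = 2x. Iterate:
  r_0 = 11 (mod 23)
  r_1 = 471 (mod 529)
  r_2 = 2587 (mod 12167)
  r_3 = 258094 (mod 279841)
Final: r_3 = 258094, and one checks f(r_3) ≡ 0 mod 23^4.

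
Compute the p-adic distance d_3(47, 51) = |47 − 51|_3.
d_3(47, 51) = 1

Step 1 — x − y = 47 − 51 = -4. Step 2 — v_3(-4) = 0 (factor: -4 = −(3^0 · 4); the sign does not affect v_p). Step 3 — |x − y|_3 = 3^{0} = 1.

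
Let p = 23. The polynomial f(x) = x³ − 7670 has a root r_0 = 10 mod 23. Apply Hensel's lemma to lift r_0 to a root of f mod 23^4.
r_3 = 97139 (mod 279841)

Hensel: r_{i+1} = r_i − f(r_i)/f′(r_i) mod 23^{i+2}, where f′(x) = 3x². Iterate:
  r_0 = 10 (mod 23)
  r_1 = 332 (mod 529)
  r_2 = 11970 (mod 12167)
  r_3 = 97139 (mod 279841)
Final: r = 97139 with f(r) ≡ 0 mod 23^4.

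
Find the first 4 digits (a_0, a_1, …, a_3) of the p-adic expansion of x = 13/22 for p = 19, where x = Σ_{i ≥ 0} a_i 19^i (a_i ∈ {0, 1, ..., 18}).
(a_0, …, a_3) = (17, 0, 6, 4)

v_19(13/22) = 0 (numerator and denominator both coprime to 19), so x ∈ ℤ_19^×. Compute digits iteratively via a_i = x_i mod 19, x_{i+1} = (x_i − a_i)/19, with x_0 = x:
  x_0 = 13/22;  a_0 = 17;  x_1 = (x_0 − 17)/19 = -19/22
  x_1 = -19/22;  a_1 = 0;  x_2 = (x_1 − 0)/19 = -1/22
  x_2 = -1/22;  a_2 = 6;  x_3 = (x_2 − 6)/19 = -7/22
  x_3 = -7/22;  a_3 = 4;  x_4 = (x_3 − 4)/19 = -5/22
Digits: (17, 0, 6, 4).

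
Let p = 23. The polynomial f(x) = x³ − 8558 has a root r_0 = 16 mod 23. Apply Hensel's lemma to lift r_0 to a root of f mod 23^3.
r_2 = 982 (mod 12167)

Hensel: r_{i+1} = r_i − f(r_i)/f′(r_i) mod 23^{i+2}, where f′(x) = 3x². Iterate:
  r_0 = 16 (mod 23)
  r_1 = 453 (mod 529)
  r_2 = 982 (mod 12167)
Final: r = 982 with f(r) ≡ 0 mod 23^3.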